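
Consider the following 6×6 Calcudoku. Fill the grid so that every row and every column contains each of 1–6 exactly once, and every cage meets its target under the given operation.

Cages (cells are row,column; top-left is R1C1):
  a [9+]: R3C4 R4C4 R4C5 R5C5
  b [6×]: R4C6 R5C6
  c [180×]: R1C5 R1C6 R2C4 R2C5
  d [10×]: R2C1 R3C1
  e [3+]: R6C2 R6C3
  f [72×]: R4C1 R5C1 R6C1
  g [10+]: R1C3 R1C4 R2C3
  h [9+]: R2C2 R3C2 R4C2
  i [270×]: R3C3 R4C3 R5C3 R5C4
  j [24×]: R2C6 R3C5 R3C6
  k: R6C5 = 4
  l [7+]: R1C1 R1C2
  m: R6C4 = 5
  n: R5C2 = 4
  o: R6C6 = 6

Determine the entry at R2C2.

N is a freebie, which forces R5C2 = 4.
Cage i needs product 270, leaving R5C4 = 3.
Cage m is a single given cell, leaving R6C4 = 5.
K is a freebie; hence R6C5 = 4.
O is a freebie, which forces R6C6 = 6.
Cage f needs product 72, leaving R4C1 = 4.
The two cells of cage b must have product 6, so R4C6 = 3.
Row 5 now contains 3, leaving R5C1 = 6.
Row 5 already has 6, leaving R5C3 = 5.
Cage b's pair has product 6; hence R5C6 = 2.
Row 6 already has 6; hence R6C1 = 3.
The 4 cells of cage i must have product 270, so R3C3 = 3.
The 3 cells of cage j must have product 24, leaving R3C5 = 6.
5 is placed in column 3; hence R4C3 = 6.
Cage a has sum 9; hence R4C5 = 5.
Row 5 now contains 2, leaving R5C5 = 1.
Cage g needs sum 10, leaving R1C3 = 2.
Cage g has sum 10, which forces R1C4 = 4.
Row 1 already has 2; hence R1C5 = 3.
The 4 cells of cage c must have product 180, leaving R1C6 = 5.
Cage g has sum 10, which forces R2C3 = 4.
Cage c needs product 180, which forces R2C4 = 6.
Column 5 now contains 3, so R2C5 = 2.
Row 2 already has 4; hence R2C6 = 1.
Column 6 already has 1; hence R3C6 = 4.
Column 3 now contains 2, which forces R6C3 = 1.
Row 1 now contains 5, leaving R1C1 = 1.
Row 1 now contains 5, leaving R1C2 = 6.
Row 2 now contains 2, so R2C1 = 5.
Row 2 now contains 6, leaving R2C2 = 3.
Cage d's pair has product 10, so R3C1 = 2.
The 3 cells of cage h must have sum 9, so R3C2 = 5.
2 is placed in row 3; hence R3C4 = 1.
Cage h needs sum 9, so R4C2 = 1.
1 is placed in column 4, leaving R4C4 = 2.
Row 6 already has 1, which forces R6C2 = 2.
Filled in: 1 6 2 4 3 5 / 5 3 4 6 2 1 / 2 5 3 1 6 4 / 4 1 6 2 5 3 / 6 4 5 3 1 2 / 3 2 1 5 4 6.

3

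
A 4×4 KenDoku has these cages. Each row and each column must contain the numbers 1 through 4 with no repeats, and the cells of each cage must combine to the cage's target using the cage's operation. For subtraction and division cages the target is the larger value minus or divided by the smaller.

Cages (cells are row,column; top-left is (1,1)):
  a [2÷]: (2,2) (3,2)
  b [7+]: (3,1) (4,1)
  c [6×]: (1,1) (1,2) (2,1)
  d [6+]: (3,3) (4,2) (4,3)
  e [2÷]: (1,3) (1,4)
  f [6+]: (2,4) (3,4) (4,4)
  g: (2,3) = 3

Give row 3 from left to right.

4 2 1 3

Cage g is a single given cell, so (2,3) = 3.
The only place for 4 in row 2 is (2,2).
Cage a's pair has quotient 2, so (3,2) = 2.
Row 3 now contains 2, which forces (3,3) = 1.
Row 3 already has 1, leaving (3,4) = 3.
3 is placed in row 3; hence (3,1) = 4.
The two cells of cage b must have sum 7, so (4,1) = 3.
Row 4 already has 3, leaving (4,2) = 1.
Row 4 now contains 1, so (4,4) = 2.
Column 2 now contains 1; hence (1,2) = 3.
Cage e needs two cells with quotient 2, so (1,3) = 2.
Column 4 now contains 2, leaving (2,4) = 1.
2 is placed in row 4, so (4,3) = 4.
Row 1 now contains 2, which forces (1,1) = 1.
Column 4 already has 1, which forces (1,4) = 4.
Row 2 already has 1, which forces (2,1) = 2.
The full grid is 1 3 2 4 / 2 4 3 1 / 4 2 1 3 / 3 1 4 2.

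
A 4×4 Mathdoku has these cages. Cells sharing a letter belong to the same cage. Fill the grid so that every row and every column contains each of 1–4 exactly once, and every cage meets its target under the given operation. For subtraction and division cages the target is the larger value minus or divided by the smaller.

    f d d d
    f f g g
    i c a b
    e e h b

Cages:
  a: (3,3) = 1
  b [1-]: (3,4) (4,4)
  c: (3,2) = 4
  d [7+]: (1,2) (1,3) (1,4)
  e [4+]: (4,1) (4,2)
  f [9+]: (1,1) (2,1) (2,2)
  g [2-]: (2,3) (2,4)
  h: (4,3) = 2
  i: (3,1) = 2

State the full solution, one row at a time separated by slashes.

Cage i is given, so (3,1) = 2.
Cage c is a single given cell; hence (3,2) = 4.
Cage a is given, so (3,3) = 1.
Row 3 now contains 1, so (3,4) = 3.
H is a freebie, so (4,3) = 2.
2 is placed in column 3, which forces (1,3) = 4.
Cage f has sum 9, so (2,2) = 2.
Column 3 now contains 4; hence (2,3) = 3.
Row 2 already has 2, which forces (2,4) = 1.
Cage b's pair has difference 1, which forces (4,4) = 4.
4 is placed in row 1, which forces (1,1) = 3.
Column 2 already has 2, leaving (1,2) = 1.
Column 4 already has 1, so (1,4) = 2.
3 is placed in row 2, so (2,1) = 4.
Column 1 already has 3, leaving (4,1) = 1.
Column 2 now contains 1, which forces (4,2) = 3.

3 1 4 2 / 4 2 3 1 / 2 4 1 3 / 1 3 2 4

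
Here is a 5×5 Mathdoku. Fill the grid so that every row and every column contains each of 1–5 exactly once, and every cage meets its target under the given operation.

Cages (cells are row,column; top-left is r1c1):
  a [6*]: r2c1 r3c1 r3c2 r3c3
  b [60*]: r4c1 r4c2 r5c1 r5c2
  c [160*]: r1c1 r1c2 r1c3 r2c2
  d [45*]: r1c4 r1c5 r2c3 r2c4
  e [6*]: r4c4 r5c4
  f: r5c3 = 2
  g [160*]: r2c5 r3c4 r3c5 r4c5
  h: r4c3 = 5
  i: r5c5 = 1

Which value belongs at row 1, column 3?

4

Cage a has product 6, leaving r2c1 = 1.
Cage c needs product 160, which forces r2c2 = 4.
Cage g needs product 160; hence r3c4 = 4.
H is a freebie, leaving r4c3 = 5.
Cage f is given, leaving r5c3 = 2.
Row 5 now contains 2, leaving r5c4 = 3.
I is a freebie, so r5c5 = 1.
2 is placed in column 3; hence r1c3 = 4.
The 4 cells of cage d must have product 45, so r1c4 = 1.
The 4 cells of cage d must have product 45; hence r1c5 = 3.
5 is placed in column 3; hence r2c3 = 3.
3 is placed in column 4, leaving r2c4 = 5.
Row 2 now contains 5, which forces r2c5 = 2.
3 is placed in column 3, so r3c3 = 1.
Column 5 now contains 2, so r3c5 = 5.
Cage b needs product 60, which forces r4c1 = 3.
Cage b needs product 60, leaving r4c2 = 1.
3 is placed in column 4, which forces r4c4 = 2.
The 4 cells of cage g must have product 160, which forces r4c5 = 4.
The 4 cells of cage b must have product 60, so r5c1 = 4.
Row 5 already has 1; hence r5c2 = 5.
Cage c has product 160; hence r1c1 = 5.
Column 2 now contains 5; hence r1c2 = 2.
Column 1 already has 3, which forces r3c1 = 2.
Cage a has product 6; hence r3c2 = 3.
The full grid is 5 2 4 1 3 / 1 4 3 5 2 / 2 3 1 4 5 / 3 1 5 2 4 / 4 5 2 3 1.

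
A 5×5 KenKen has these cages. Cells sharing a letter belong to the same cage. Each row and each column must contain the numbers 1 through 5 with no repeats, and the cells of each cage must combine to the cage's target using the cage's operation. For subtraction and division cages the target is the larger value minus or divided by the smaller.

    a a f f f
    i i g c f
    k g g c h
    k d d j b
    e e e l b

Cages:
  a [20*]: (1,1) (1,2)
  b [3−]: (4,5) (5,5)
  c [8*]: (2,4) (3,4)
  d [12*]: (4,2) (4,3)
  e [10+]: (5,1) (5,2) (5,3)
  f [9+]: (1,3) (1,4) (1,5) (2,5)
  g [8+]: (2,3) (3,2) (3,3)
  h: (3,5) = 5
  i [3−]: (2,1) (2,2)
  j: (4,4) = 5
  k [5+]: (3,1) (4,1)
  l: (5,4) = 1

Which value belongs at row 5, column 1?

5

H is a freebie; hence (3,5) = 5.
J is a freebie; hence (4,4) = 5.
Cage l is given, so (5,4) = 1.
Cage b's pair has difference 3; hence (4,5) = 1.
Cage b needs two cells with difference 3, so (5,5) = 4.
Cage f needs sum 9, which forces (1,3) = 1.
Cage f has sum 9, which forces (1,4) = 3.
The 4 cells of cage f must have sum 9, so (1,5) = 2.
Cage f needs sum 9, which forces (2,5) = 3.
Row 4 needs a 2, and only (4,1) is open for it.
Cage k's pair has sum 5, leaving (3,1) = 3.
Column 1 already has 3, leaving (5,1) = 5.
5 is placed in column 1, leaving (1,1) = 4.
Cage a's pair has product 20, leaving (1,2) = 5.
Column 1 already has 4, leaving (2,1) = 1.
1 is placed in row 2, so (2,2) = 4.
Row 2 now contains 4, which forces (2,4) = 2.
Column 4 already has 2, so (3,4) = 4.
4 is placed in column 2, so (4,2) = 3.
Row 4 now contains 3, so (4,3) = 4.
Column 2 now contains 3, which forces (5,2) = 2.
2 is placed in row 5, so (5,3) = 3.
2 is placed in row 2, leaving (2,3) = 5.
Column 2 already has 2, so (3,2) = 1.
Row 3 already has 4; hence (3,3) = 2.
Completed grid: 4 5 1 3 2 / 1 4 5 2 3 / 3 1 2 4 5 / 2 3 4 5 1 / 5 2 3 1 4.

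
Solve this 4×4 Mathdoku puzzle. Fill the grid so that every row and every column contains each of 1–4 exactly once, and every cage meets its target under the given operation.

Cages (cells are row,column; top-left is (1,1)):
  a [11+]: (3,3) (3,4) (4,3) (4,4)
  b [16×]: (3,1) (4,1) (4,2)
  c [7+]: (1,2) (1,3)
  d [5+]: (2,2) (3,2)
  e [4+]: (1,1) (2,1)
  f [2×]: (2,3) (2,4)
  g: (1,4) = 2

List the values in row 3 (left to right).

2 1 3 4

Cage g is a single given cell, which forces (1,4) = 2.
2 is placed in column 4, so (2,4) = 1.
Cage e's pair has sum 4, so (1,1) = 1.
1 is placed in row 2, leaving (2,1) = 3.
1 is placed in row 2; hence (2,3) = 2.
Column 1 already has 1, which forces (4,1) = 4.
4 is placed in row 4, leaving (4,2) = 2.
4 is placed in row 4, which forces (4,4) = 3.
2 is placed in row 2, which forces (2,2) = 4.
4 is placed in column 1, so (3,1) = 2.
The two cells of cage d must have sum 5, which forces (3,2) = 1.
Cage a needs sum 11, which forces (3,3) = 3.
3 is placed in column 4, which forces (3,4) = 4.
Row 4 now contains 3, which forces (4,3) = 1.
4 is placed in column 2, which forces (1,2) = 3.
Column 3 already has 3; hence (1,3) = 4.
Completed grid: 1 3 4 2 / 3 4 2 1 / 2 1 3 4 / 4 2 1 3.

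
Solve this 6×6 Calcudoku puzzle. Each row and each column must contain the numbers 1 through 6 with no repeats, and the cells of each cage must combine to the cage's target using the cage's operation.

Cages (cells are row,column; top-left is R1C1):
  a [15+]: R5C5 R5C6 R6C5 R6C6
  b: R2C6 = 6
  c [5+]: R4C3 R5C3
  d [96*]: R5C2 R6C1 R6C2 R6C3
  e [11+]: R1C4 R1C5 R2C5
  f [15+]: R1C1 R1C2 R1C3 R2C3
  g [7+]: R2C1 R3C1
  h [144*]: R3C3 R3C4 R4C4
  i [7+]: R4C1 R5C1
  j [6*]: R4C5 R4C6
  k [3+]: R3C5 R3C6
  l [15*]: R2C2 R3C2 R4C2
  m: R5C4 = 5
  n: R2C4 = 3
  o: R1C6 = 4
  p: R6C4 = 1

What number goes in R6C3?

2

Cage o is a single given cell; hence R1C6 = 4.
Cage n is a single given cell, so R2C4 = 3.
Cage b is given, leaving R2C6 = 6.
The 3 cells of cage h must have product 144, leaving R3C3 = 6.
Cage h needs product 144, so R3C4 = 4.
Cage h needs product 144, so R4C4 = 6.
Cage m is a single given cell, so R5C4 = 5.
Cage p is a single given cell, which forces R6C4 = 1.
Column 4 already has 1, leaving R1C4 = 2.
The 3 cells of cage e must have sum 11; hence R1C5 = 5.
The 3 cells of cage e must have sum 11, so R2C5 = 4.
Cage f has sum 15, so R2C3 = 5.
The 4 cells of cage a must have sum 15, which forces R6C6 = 5.
5 is placed in row 2, leaving R2C1 = 2.
5 is placed in row 2, so R2C2 = 1.
Cage g needs two cells with sum 7, which forces R3C1 = 5.
5 is placed in row 3, so R3C2 = 3.
Column 2 now contains 3; hence R4C2 = 5.
Column 2 now contains 3, leaving R1C2 = 6.
In column 3, 2 can only go at R6C3, so R6C3 = 2.
The 4 cells of cage d must have product 96, leaving R5C2 = 2.
The 4 cells of cage d must have product 96, so R6C1 = 6.
Row 6 now contains 2, which forces R6C2 = 4.
Row 6 now contains 6, so R6C5 = 3.
The two cells of cage i must have sum 7, leaving R4C1 = 4.
Row 4 already has 4; hence R4C3 = 1.
3 is placed in column 5, so R4C5 = 2.
Cage j's pair has product 6, so R4C6 = 3.
Column 1 already has 6; hence R5C1 = 3.
Column 3 already has 1; hence R5C3 = 4.
The 4 cells of cage a must have sum 15, leaving R5C5 = 6.
Cage a needs sum 15; hence R5C6 = 1.
3 is placed in column 1, which forces R1C1 = 1.
Column 3 already has 1; hence R1C3 = 3.
2 is placed in column 5, leaving R3C5 = 1.
Column 6 already has 1, leaving R3C6 = 2.
The full grid is 1 6 3 2 5 4 / 2 1 5 3 4 6 / 5 3 6 4 1 2 / 4 5 1 6 2 3 / 3 2 4 5 6 1 / 6 4 2 1 3 5.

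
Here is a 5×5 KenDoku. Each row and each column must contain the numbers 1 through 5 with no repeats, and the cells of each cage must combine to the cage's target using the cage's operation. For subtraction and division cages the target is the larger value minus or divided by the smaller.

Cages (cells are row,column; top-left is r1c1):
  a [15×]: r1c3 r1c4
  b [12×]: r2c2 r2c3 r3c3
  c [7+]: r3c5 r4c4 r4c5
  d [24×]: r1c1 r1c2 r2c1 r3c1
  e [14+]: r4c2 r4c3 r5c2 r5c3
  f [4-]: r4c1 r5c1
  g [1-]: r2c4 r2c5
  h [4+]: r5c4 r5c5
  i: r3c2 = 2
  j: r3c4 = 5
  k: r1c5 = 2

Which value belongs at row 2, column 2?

3

Cage k is a single given cell; hence r1c5 = 2.
Cage i is given, leaving r3c2 = 2.
Cage j is a single given cell; hence r3c4 = 5.
Cage a needs two cells with product 15; hence r1c3 = 5.
Column 4 now contains 5; hence r1c4 = 3.
The 4 cells of cage d must have product 24, which forces r2c1 = 2.
Row 2 now contains 2, which forces r2c4 = 4.
3 is placed in column 4; hence r5c4 = 1.
Row 5 now contains 1, which forces r5c5 = 3.
Cage g's pair has difference 1, which forces r2c5 = 5.
Cage d needs product 24, leaving r3c1 = 3.
Cage b needs product 12, which forces r3c3 = 4.
4 is placed in row 3, which forces r3c5 = 1.
Cage f's pair has difference 4, leaving r4c1 = 1.
1 is placed in column 4, leaving r4c4 = 2.
Column 5 already has 1; hence r4c5 = 4.
Row 5 now contains 1, so r5c1 = 5.
5 is placed in row 5, which forces r5c2 = 4.
4 is placed in column 3, which forces r5c3 = 2.
Column 1 now contains 1, leaving r1c1 = 4.
4 is placed in column 2, which forces r1c2 = 1.
1 is placed in column 2, so r2c2 = 3.
3 is placed in row 2, so r2c3 = 1.
Cage e has sum 14; hence r4c2 = 5.
Row 4 now contains 2, which forces r4c3 = 3.
The full grid is 4 1 5 3 2 / 2 3 1 4 5 / 3 2 4 5 1 / 1 5 3 2 4 / 5 4 2 1 3.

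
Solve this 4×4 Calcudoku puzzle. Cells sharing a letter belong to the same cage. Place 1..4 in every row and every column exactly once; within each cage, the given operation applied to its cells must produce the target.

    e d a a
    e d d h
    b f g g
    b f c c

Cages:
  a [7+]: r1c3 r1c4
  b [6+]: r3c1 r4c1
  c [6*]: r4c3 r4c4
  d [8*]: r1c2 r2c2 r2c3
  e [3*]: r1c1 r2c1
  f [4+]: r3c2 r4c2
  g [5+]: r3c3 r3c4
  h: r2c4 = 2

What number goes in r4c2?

1

Cage h is a single given cell, leaving r2c4 = 2.
Column 4 already has 2, leaving r4c4 = 3.
Cage d needs product 8, which forces r1c2 = 2.
The two cells of cage a must have sum 7, so r1c3 = 3.
3 is placed in column 4, leaving r1c4 = 4.
The two cells of cage f must have sum 4, so r3c2 = 3.
4 is placed in column 4; hence r3c4 = 1.
Row 4 now contains 3, so r4c2 = 1.
Row 4 now contains 3; hence r4c3 = 2.
Row 1 already has 3, so r1c1 = 1.
The two cells of cage e must have product 3, so r2c1 = 3.
Column 2 now contains 1, which forces r2c2 = 4.
Cage d has product 8, which forces r2c3 = 1.
Cage b needs two cells with sum 6, so r3c1 = 2.
Row 3 now contains 1; hence r3c3 = 4.
Row 4 now contains 2, which forces r4c1 = 4.
Filled in: 1 2 3 4 / 3 4 1 2 / 2 3 4 1 / 4 1 2 3.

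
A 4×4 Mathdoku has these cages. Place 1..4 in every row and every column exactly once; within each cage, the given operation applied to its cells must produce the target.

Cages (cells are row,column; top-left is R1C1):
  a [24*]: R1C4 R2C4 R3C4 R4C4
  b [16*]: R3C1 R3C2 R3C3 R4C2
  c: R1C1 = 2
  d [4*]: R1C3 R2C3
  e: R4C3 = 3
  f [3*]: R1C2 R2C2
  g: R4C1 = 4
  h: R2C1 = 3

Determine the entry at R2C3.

Cage c is a single given cell, so R1C1 = 2.
H is a freebie, which forces R2C1 = 3.
3 is placed in row 2, leaving R2C2 = 1.
Row 2 already has 1, so R2C3 = 4.
4 is placed in row 2, leaving R2C4 = 2.
Column 2 already has 1; hence R3C2 = 4.
G is a freebie, so R4C1 = 4.
Cage b needs product 16, leaving R4C2 = 2.
Cage e is given, which forces R4C3 = 3.
Row 4 now contains 3, leaving R4C4 = 1.
Column 2 already has 1, leaving R1C2 = 3.
Column 3 now contains 4, which forces R1C3 = 1.
The 4 cells of cage a must have product 24, so R1C4 = 4.
Row 3 already has 4, leaving R3C1 = 1.
Cage b needs product 16, so R3C3 = 2.
Column 4 now contains 1, so R3C4 = 3.
The full grid is 2 3 1 4 / 3 1 4 2 / 1 4 2 3 / 4 2 3 1.

4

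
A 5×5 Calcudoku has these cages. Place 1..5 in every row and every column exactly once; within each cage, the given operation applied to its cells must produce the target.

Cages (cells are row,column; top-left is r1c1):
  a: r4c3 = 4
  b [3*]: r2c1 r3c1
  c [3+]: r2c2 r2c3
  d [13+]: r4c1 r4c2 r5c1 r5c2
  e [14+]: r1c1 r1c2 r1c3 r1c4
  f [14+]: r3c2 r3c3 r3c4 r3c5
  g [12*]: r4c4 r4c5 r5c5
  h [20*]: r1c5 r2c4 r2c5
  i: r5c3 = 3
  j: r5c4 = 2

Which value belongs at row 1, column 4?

5

Cage a is given; hence r4c3 = 4.
I is a freebie, which forces r5c3 = 3.
Cage j is a single given cell, leaving r5c4 = 2.
The 3 cells of cage g must have product 12, which forces r5c5 = 4.
Cage h has product 20, so r2c4 = 4.
Cage f has sum 14; hence r3c2 = 4.
Cage e needs sum 14, leaving r1c1 = 4.
Row 1 needs a 1, and only r1c5 is open for it.
Column 5 now contains 1, which forces r2c5 = 5.
The 3 cells of cage g must have product 12, which forces r4c4 = 1.
Column 5 now contains 1, leaving r4c5 = 3.
Cage f has sum 14, which forces r3c3 = 5.
Cage f needs sum 14; hence r3c4 = 3.
3 is placed in column 5, which forces r3c5 = 2.
The 4 cells of cage e must have sum 14, so r1c2 = 3.
Column 3 already has 5, leaving r1c3 = 2.
3 is placed in column 4, leaving r1c4 = 5.
The two cells of cage b must have product 3, so r2c1 = 3.
Column 3 already has 2, so r2c3 = 1.
Row 3 now contains 3, so r3c1 = 1.
Column 1 now contains 1, leaving r5c1 = 5.
Row 5 now contains 5, leaving r5c2 = 1.
Row 2 now contains 1, so r2c2 = 2.
5 is placed in column 1, leaving r4c1 = 2.
Cage d needs sum 13; hence r4c2 = 5.
Filled in: 4 3 2 5 1 / 3 2 1 4 5 / 1 4 5 3 2 / 2 5 4 1 3 / 5 1 3 2 4.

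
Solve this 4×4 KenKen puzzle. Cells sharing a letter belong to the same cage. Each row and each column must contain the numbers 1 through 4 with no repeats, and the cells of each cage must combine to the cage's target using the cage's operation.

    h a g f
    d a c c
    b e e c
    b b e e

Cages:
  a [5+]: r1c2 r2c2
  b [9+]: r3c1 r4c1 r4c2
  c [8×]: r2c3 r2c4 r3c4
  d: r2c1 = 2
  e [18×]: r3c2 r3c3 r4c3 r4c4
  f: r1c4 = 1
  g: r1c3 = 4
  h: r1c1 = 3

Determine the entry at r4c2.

H is a freebie, so r1c1 = 3.
G is a freebie; hence r1c3 = 4.
Cage f is a single given cell, so r1c4 = 1.
D is a freebie, leaving r2c1 = 2.
2 is placed in row 2, so r2c3 = 1.
2 is placed in row 2; hence r2c4 = 4.
2 is placed in column 1, so r3c1 = 4.
Column 4 now contains 4, which forces r3c4 = 2.
Column 1 now contains 4, so r4c1 = 1.
Column 4 now contains 2, leaving r4c4 = 3.
Row 1 now contains 1, so r1c2 = 2.
4 is placed in row 2, leaving r2c2 = 3.
The 4 cells of cage e must have product 18, so r3c2 = 1.
2 is placed in row 3, so r3c3 = 3.
The 3 cells of cage b must have sum 9, which forces r4c2 = 4.
3 is placed in row 4; hence r4c3 = 2.
Filled in: 3 2 4 1 / 2 3 1 4 / 4 1 3 2 / 1 4 2 3.

4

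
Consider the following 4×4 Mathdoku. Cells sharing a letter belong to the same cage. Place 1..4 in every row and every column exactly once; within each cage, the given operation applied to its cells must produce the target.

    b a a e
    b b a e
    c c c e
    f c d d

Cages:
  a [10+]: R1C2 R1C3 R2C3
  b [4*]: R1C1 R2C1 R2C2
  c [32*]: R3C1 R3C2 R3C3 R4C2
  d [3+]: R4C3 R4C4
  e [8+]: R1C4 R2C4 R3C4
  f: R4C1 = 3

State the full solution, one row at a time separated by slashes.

Cage f is given, so R4C1 = 3.
The 4 cells of cage c must have product 32, so R4C2 = 4.
4 is placed in column 2, leaving R1C2 = 3.
Cage a needs sum 10, leaving R1C3 = 4.
4 is placed in row 1; hence R1C4 = 1.
The 3 cells of cage a must have sum 10, so R2C3 = 3.
Row 2 already has 3, leaving R2C4 = 4.
Column 4 now contains 4, so R3C4 = 3.
1 is placed in column 4; hence R4C4 = 2.
1 is placed in row 1, which forces R1C1 = 2.
Row 2 now contains 4, leaving R2C1 = 1.
Cage b needs product 4; hence R2C2 = 2.
Cage c needs product 32, so R3C1 = 4.
Column 2 already has 2, which forces R3C2 = 1.
1 is placed in row 3, leaving R3C3 = 2.
Row 4 already has 2, which forces R4C3 = 1.

2 3 4 1 / 1 2 3 4 / 4 1 2 3 / 3 4 1 2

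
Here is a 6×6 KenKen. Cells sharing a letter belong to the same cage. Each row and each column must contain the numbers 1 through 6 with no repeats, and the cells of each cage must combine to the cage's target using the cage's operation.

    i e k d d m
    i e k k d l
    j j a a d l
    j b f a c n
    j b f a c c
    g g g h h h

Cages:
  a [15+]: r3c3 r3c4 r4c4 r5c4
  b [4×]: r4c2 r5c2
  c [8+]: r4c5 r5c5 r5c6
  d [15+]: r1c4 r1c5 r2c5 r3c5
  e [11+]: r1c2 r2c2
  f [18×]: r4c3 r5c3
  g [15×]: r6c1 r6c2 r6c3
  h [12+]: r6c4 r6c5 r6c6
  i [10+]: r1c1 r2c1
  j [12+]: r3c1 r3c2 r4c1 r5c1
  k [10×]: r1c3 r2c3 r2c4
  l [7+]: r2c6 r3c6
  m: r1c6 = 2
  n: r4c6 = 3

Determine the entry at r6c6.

Cage m is given, leaving r1c6 = 2.
Cage n is a single given cell, so r4c6 = 3.
Row 4 now contains 3, leaving r4c3 = 6.
The two cells of cage f must have product 18; hence r5c3 = 3.
The only place for 3 in row 2 is r2c5.
In row 1, 3 can only go at r1c4, so r1c4 = 3.
Row 1 needs a 1, and only r1c3 is open for it.
Column 3 now contains 1; hence r6c3 = 5.
Column 3 already has 5, leaving r2c3 = 2.
Cage k has product 10; hence r2c4 = 5.
Column 3 now contains 2, leaving r3c3 = 4.
4 is placed in row 3, leaving r3c5 = 5.
The two cells of cage e must have sum 11, leaving r1c2 = 5.
Column 5 now contains 5, so r1c5 = 4.
Row 2 already has 5, which forces r2c2 = 6.
6 is placed in row 2; hence r2c6 = 1.
Column 6 now contains 1, so r3c6 = 6.
Column 6 now contains 1, which forces r5c6 = 5.
Column 6 already has 6, so r6c6 = 4.
Row 1 already has 4, which forces r1c1 = 6.
6 is placed in row 2, which forces r2c1 = 4.
6 is placed in row 3; hence r3c4 = 1.
The 4 cells of cage a must have sum 15, leaving r4c4 = 4.
Column 1 already has 4; hence r5c1 = 2.
Cage a has sum 15, so r5c4 = 6.
Row 5 now contains 2, leaving r5c5 = 1.
Column 4 already has 6; hence r6c4 = 2.
Row 6 now contains 2, so r6c5 = 6.
Column 1 already has 2, so r3c1 = 3.
The 4 cells of cage j must have sum 12, which forces r3c2 = 2.
Cage j has sum 12; hence r4c1 = 5.
Row 4 now contains 4, leaving r4c2 = 1.
1 is placed in column 5, leaving r4c5 = 2.
1 is placed in row 5, leaving r5c2 = 4.
Column 1 now contains 3, so r6c1 = 1.
1 is placed in column 2, leaving r6c2 = 3.
Filled in: 6 5 1 3 4 2 / 4 6 2 5 3 1 / 3 2 4 1 5 6 / 5 1 6 4 2 3 / 2 4 3 6 1 5 / 1 3 5 2 6 4.

4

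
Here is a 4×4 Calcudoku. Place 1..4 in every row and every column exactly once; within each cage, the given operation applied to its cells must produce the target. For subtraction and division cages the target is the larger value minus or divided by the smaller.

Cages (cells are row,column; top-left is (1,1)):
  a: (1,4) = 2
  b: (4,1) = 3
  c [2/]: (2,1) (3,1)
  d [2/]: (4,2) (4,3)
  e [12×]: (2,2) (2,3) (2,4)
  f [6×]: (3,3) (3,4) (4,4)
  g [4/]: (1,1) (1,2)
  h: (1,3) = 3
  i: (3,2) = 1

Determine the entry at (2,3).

1

H is a freebie, leaving (1,3) = 3.
Cage a is a single given cell, leaving (1,4) = 2.
I is a freebie, leaving (3,2) = 1.
Row 3 now contains 1, so (3,3) = 2.
Row 3 now contains 1, which forces (3,4) = 3.
B is a freebie, leaving (4,1) = 3.
Column 4 already has 3, leaving (4,4) = 1.
The two cells of cage g must have quotient 4, so (1,1) = 1.
Column 2 now contains 1, leaving (1,2) = 4.
Cage c needs two cells with quotient 2, leaving (2,1) = 2.
The 3 cells of cage e must have product 12, which forces (2,2) = 3.
Cage e needs product 12; hence (2,3) = 1.
Column 4 now contains 1, so (2,4) = 4.
Row 3 now contains 2, which forces (3,1) = 4.
The two cells of cage d must have quotient 2, which forces (4,2) = 2.
Row 4 now contains 1, leaving (4,3) = 4.
The full grid is 1 4 3 2 / 2 3 1 4 / 4 1 2 3 / 3 2 4 1.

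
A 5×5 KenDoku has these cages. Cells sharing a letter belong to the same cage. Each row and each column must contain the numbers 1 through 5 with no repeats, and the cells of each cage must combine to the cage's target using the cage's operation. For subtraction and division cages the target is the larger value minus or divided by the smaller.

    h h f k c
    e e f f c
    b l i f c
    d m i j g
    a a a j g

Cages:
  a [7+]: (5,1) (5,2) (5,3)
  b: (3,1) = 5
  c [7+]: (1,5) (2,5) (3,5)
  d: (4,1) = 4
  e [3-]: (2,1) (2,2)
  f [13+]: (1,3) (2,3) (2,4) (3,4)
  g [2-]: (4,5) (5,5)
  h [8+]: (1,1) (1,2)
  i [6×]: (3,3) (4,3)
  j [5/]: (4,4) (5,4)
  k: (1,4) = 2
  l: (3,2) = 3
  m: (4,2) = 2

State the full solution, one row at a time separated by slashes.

K is a freebie, so (1,4) = 2.
B is a freebie, which forces (3,1) = 5.
Cage l is a single given cell, which forces (3,2) = 3.
Row 3 now contains 3, so (3,3) = 2.
D is a freebie; hence (4,1) = 4.
Cage m is a single given cell, which forces (4,2) = 2.
Column 3 now contains 2; hence (4,3) = 3.
Column 1 now contains 5, which forces (1,1) = 3.
Column 2 already has 3, leaving (1,2) = 5.
Column 2 now contains 5; hence (2,2) = 4.
The 4 cells of cage f must have sum 13, which forces (2,4) = 3.
Cage c needs sum 7, so (2,5) = 2.
Cage a has sum 7, so (5,1) = 2.
Column 2 already has 4, leaving (5,2) = 1.
1 is placed in row 5, which forces (5,3) = 4.
1 is placed in row 5; hence (5,4) = 5.
Cage g needs two cells with difference 2, leaving (5,5) = 3.
Column 3 now contains 4, leaving (1,3) = 1.
1 is placed in row 1, so (1,5) = 4.
2 is placed in row 2, leaving (2,1) = 1.
Cage f needs sum 13; hence (2,3) = 5.
Cage f has sum 13, leaving (3,4) = 4.
Column 5 now contains 4, which forces (3,5) = 1.
Column 4 now contains 5, so (4,4) = 1.
Column 5 already has 1, leaving (4,5) = 5.

3 5 1 2 4 / 1 4 5 3 2 / 5 3 2 4 1 / 4 2 3 1 5 / 2 1 4 5 3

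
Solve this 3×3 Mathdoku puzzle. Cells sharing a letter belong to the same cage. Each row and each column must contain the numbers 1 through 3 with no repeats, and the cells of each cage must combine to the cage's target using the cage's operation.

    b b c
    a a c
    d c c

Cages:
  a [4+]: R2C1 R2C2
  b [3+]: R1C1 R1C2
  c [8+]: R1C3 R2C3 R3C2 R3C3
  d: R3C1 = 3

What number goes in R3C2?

2

D is a freebie, so R3C1 = 3.
Cage c needs sum 8, leaving R3C2 = 2.
Row 3 now contains 3, leaving R3C3 = 1.
Cage b's pair has sum 3; hence R1C1 = 2.
2 is placed in column 2, leaving R1C2 = 1.
Row 1 now contains 2, which forces R1C3 = 3.
Column 1 already has 3, leaving R2C1 = 1.
Cage a's pair has sum 4, so R2C2 = 3.
Column 3 already has 3, so R2C3 = 2.
The full grid is 2 1 3 / 1 3 2 / 3 2 1.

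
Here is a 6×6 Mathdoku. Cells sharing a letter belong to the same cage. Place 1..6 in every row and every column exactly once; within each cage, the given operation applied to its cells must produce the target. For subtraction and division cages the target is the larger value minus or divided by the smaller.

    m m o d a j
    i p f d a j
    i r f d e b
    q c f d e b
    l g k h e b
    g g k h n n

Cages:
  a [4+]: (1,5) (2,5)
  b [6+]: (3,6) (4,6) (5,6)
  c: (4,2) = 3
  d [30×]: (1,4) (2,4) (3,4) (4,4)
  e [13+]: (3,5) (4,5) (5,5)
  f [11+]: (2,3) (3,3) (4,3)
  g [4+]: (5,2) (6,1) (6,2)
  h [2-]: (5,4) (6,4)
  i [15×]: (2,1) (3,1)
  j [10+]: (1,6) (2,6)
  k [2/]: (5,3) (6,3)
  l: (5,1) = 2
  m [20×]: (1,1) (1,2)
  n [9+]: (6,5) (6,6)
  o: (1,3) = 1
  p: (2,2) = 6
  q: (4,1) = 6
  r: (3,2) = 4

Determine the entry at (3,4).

1

O is a freebie, which forces (1,3) = 1.
Row 1 now contains 1, which forces (1,5) = 3.
Cage p is given, which forces (2,2) = 6.
Column 5 now contains 3; hence (2,5) = 1.
6 is placed in row 2; hence (2,6) = 4.
R is a freebie, which forces (3,2) = 4.
Q is a freebie, which forces (4,1) = 6.
Cage c is a single given cell, so (4,2) = 3.
Cage l is a single given cell; hence (5,1) = 2.
Cage g has sum 4, leaving (5,2) = 1.
Row 5 now contains 1, so (5,6) = 3.
Cage g has sum 4, which forces (6,1) = 1.
Cage g needs sum 4, so (6,2) = 2.
The two cells of cage m must have product 20, which forces (1,1) = 4.
Column 2 now contains 4, so (1,2) = 5.
Row 1 already has 5, so (1,4) = 2.
Column 6 already has 4, leaving (1,6) = 6.
Cage k's pair has quotient 2, leaving (5,3) = 6.
Row 5 now contains 6; hence (5,5) = 5.
Cage k needs two cells with quotient 2, so (6,3) = 3.
The two cells of cage n must have sum 9, so (6,5) = 4.
Cage n needs two cells with sum 9, so (6,6) = 5.
Cage e has sum 13; hence (3,5) = 6.
Cage f has sum 11, which forces (4,3) = 4.
Column 5 already has 5, which forces (4,5) = 2.
Row 4 now contains 2; hence (4,6) = 1.
5 is placed in row 5, which forces (5,4) = 4.
Row 6 already has 4, so (6,4) = 6.
Cage d needs product 30, leaving (2,4) = 3.
Cage d needs product 30; hence (3,4) = 1.
Column 6 now contains 1, so (3,6) = 2.
Row 4 now contains 1, leaving (4,4) = 5.
3 is placed in row 2; hence (2,1) = 5.
Cage f needs sum 11; hence (2,3) = 2.
The two cells of cage i must have product 15, leaving (3,1) = 3.
Row 3 already has 2, which forces (3,3) = 5.
Filled in: 4 5 1 2 3 6 / 5 6 2 3 1 4 / 3 4 5 1 6 2 / 6 3 4 5 2 1 / 2 1 6 4 5 3 / 1 2 3 6 4 5.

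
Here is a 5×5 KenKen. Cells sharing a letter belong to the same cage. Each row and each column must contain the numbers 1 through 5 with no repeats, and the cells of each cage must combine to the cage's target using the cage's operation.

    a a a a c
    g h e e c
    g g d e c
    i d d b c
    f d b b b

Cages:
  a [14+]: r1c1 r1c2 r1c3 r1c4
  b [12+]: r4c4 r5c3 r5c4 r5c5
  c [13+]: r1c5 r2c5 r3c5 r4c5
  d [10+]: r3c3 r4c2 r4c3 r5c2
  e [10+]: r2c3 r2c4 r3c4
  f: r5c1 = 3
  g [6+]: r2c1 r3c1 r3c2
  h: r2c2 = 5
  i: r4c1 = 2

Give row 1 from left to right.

5 2 4 3 1

Cage h is a single given cell, which forces r2c2 = 5.
Cage i is a single given cell, so r4c1 = 2.
F is a freebie, so r5c1 = 3.
Column 1 already has 3; hence r2c1 = 1.
Cage g has sum 6, so r3c1 = 4.
Cage g needs sum 6; hence r3c2 = 1.
Column 1 now contains 4, so r1c1 = 5.
Cage d has sum 10; hence r4c3 = 1.
The 4 cells of cage c must have sum 13, which forces r1c5 = 1.
Cage b needs sum 12, so r5c4 = 1.
The only place for 2 in row 3 is r3c3.
Column 3 now contains 2, so r2c3 = 3.
Row 2 already has 3, leaving r2c5 = 4.
Cage d has sum 10, so r4c2 = 3.
3 is placed in row 4, so r4c5 = 5.
Cage d needs sum 10, so r5c2 = 4.
Row 5 already has 4; hence r5c3 = 5.
Cage b has sum 12, leaving r5c5 = 2.
Column 2 now contains 4, which forces r1c2 = 2.
Column 3 already has 3, so r1c3 = 4.
The 4 cells of cage a must have sum 14, which forces r1c4 = 3.
4 is placed in row 2, which forces r2c4 = 2.
Cage e needs sum 10, so r3c4 = 5.
Column 5 now contains 5, so r3c5 = 3.
5 is placed in row 4; hence r4c4 = 4.
Filled in: 5 2 4 3 1 / 1 5 3 2 4 / 4 1 2 5 3 / 2 3 1 4 5 / 3 4 5 1 2.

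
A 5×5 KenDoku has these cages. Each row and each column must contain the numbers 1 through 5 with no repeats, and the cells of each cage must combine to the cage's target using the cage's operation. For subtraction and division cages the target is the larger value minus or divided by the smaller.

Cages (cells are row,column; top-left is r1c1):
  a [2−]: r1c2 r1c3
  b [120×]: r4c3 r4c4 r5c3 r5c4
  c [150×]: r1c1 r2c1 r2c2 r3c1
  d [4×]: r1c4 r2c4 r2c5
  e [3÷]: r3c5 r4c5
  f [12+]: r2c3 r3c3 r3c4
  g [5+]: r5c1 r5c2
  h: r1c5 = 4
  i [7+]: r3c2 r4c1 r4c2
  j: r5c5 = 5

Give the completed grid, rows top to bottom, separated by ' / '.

5 3 1 2 4 / 3 5 4 1 2 / 2 4 3 5 1 / 1 2 5 4 3 / 4 1 2 3 5

Cage h is a single given cell, leaving r1c5 = 4.
Cage c has product 150, which forces r2c2 = 5.
Cage j is given; hence r5c5 = 5.
Column 3 needs a 1, and only r1c3 is open for it.
1 is placed in row 1, so r1c2 = 3.
1 is placed in row 1, which forces r1c4 = 2.
Cage d has product 4, leaving r2c4 = 1.
Cage d has product 4, which forces r2c5 = 2.
Row 1 now contains 2, leaving r1c1 = 5.
Row 2 now contains 2, which forces r2c1 = 3.
Row 2 already has 3, so r2c3 = 4.
Cage c has product 150, so r3c1 = 2.
The 3 cells of cage i must have sum 7, which forces r4c2 = 2.
Cage b has product 120, which forces r5c3 = 2.
Row 3 needs a 4, and only r3c2 is open for it.
Cage i has sum 7, which forces r4c1 = 1.
Row 4 now contains 1; hence r4c5 = 3.
Cage g's pair has sum 5; hence r5c1 = 4.
Column 2 already has 4, which forces r5c2 = 1.
Row 5 now contains 4, leaving r5c4 = 3.
Cage f needs sum 12, so r3c3 = 3.
3 is placed in column 4, leaving r3c4 = 5.
Column 5 now contains 3, leaving r3c5 = 1.
Row 4 now contains 3, leaving r4c3 = 5.
The 4 cells of cage b must have product 120, leaving r4c4 = 4.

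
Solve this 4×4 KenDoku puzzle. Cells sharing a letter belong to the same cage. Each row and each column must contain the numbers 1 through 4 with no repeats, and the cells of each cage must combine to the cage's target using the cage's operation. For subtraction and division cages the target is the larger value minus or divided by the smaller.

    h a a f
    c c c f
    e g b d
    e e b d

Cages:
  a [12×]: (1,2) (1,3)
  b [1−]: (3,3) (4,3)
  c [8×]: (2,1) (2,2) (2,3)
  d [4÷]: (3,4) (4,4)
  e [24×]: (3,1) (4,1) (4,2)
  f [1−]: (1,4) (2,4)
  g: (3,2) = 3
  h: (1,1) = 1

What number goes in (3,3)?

H is a freebie, which forces (1,1) = 1.
Cage g is a single given cell, which forces (3,2) = 3.
3 is placed in column 2, leaving (1,2) = 4.
Cage a's pair has product 12; hence (1,3) = 3.
3 is placed in row 1, so (1,4) = 2.
The 3 cells of cage e must have product 24, so (4,1) = 3.
4 is placed in column 2, leaving (4,2) = 2.
Row 4 now contains 2; hence (4,3) = 1.
1 is placed in row 4, which forces (4,4) = 4.
Column 2 now contains 2; hence (2,2) = 1.
Row 2 already has 1, leaving (2,4) = 3.
Cage e has product 24, leaving (3,1) = 4.
Cage b's pair has difference 1, leaving (3,3) = 2.
Column 4 already has 4, which forces (3,4) = 1.
Column 1 now contains 4, leaving (2,1) = 2.
Column 3 already has 2; hence (2,3) = 4.
Filled in: 1 4 3 2 / 2 1 4 3 / 4 3 2 1 / 3 2 1 4.

2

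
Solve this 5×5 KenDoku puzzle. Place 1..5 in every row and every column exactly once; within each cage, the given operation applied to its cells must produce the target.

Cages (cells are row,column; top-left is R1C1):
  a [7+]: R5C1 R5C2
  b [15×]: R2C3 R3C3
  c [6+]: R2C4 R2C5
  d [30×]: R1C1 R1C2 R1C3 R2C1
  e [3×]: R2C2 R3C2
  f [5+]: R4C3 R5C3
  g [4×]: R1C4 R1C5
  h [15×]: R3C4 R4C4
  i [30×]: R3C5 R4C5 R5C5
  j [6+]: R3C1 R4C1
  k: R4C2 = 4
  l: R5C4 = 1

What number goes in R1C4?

Cage k is given, so R4C2 = 4.
L is a freebie, leaving R5C4 = 1.
Column 4 now contains 1, which forces R1C4 = 4.
Cage g needs two cells with product 4, which forces R1C5 = 1.
Cage d needs product 30; hence R2C1 = 1.
1 is placed in row 2, so R2C2 = 3.
3 is placed in row 2, so R2C3 = 5.
Cage c needs two cells with sum 6; hence R2C4 = 2.
Cage c's pair has sum 6, which forces R2C5 = 4.
Column 2 already has 3, so R3C2 = 1.
5 is placed in column 3, so R3C3 = 3.
Row 3 already has 3; hence R3C4 = 5.
5 is placed in row 3, which forces R3C5 = 2.
Column 4 now contains 5, which forces R4C4 = 3.
3 is placed in row 4, so R4C5 = 5.
5 is placed in column 5, leaving R5C5 = 3.
The 4 cells of cage d must have product 30, leaving R1C1 = 3.
The 4 cells of cage d must have product 30, leaving R1C2 = 5.
3 is placed in column 3, so R1C3 = 2.
5 is placed in row 3, so R3C1 = 4.
Row 4 now contains 5, leaving R4C1 = 2.
Cage f needs two cells with sum 5, which forces R4C3 = 1.
Column 1 now contains 2, so R5C1 = 5.
5 is placed in column 2, which forces R5C2 = 2.
Cage f needs two cells with sum 5, so R5C3 = 4.
The full grid is 3 5 2 4 1 / 1 3 5 2 4 / 4 1 3 5 2 / 2 4 1 3 5 / 5 2 4 1 3.

4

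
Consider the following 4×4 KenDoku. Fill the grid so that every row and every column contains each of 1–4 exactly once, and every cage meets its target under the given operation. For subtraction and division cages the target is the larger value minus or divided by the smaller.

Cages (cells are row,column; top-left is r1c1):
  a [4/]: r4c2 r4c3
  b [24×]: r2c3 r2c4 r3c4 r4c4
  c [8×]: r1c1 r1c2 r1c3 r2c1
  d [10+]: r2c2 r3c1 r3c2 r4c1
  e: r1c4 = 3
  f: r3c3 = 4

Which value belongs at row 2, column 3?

Cage e is given, which forces r1c4 = 3.
Cage c has product 8, which forces r2c1 = 1.
Cage f is a single given cell, leaving r3c3 = 4.
4 is placed in column 3, so r4c3 = 1.
The 4 cells of cage c must have product 8, so r1c1 = 4.
Cage c needs product 8; hence r1c2 = 1.
1 is placed in column 3, leaving r1c3 = 2.
The 4 cells of cage b must have product 24, leaving r2c3 = 3.
The 4 cells of cage b must have product 24, which forces r3c4 = 1.
1 is placed in row 4, which forces r4c2 = 4.
Row 4 now contains 4, which forces r4c4 = 2.
Column 2 now contains 4; hence r2c2 = 2.
2 is placed in column 4, so r2c4 = 4.
Cage d needs sum 10, so r3c1 = 2.
The 4 cells of cage d must have sum 10; hence r3c2 = 3.
Row 4 now contains 2; hence r4c1 = 3.
Completed grid: 4 1 2 3 / 1 2 3 4 / 2 3 4 1 / 3 4 1 2.

3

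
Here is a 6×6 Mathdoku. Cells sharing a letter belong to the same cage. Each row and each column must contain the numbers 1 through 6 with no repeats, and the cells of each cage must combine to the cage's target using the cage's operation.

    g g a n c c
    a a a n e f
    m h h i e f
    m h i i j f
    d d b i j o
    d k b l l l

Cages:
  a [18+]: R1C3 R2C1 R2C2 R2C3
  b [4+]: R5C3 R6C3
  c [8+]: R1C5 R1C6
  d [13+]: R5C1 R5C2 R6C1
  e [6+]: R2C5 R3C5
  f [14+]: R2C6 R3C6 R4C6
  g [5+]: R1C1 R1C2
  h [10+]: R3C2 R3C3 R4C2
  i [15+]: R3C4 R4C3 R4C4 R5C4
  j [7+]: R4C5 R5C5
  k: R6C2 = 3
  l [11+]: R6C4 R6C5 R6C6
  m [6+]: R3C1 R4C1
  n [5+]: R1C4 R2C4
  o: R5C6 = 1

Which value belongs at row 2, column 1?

O is a freebie, leaving R5C6 = 1.
Cage k is a single given cell, which forces R6C2 = 3.
3 is placed in row 6, so R6C3 = 1.
Row 5 now contains 1; hence R5C3 = 3.
In row 6, 6 can only go at R6C1, so R6C1 = 6.
Column 6 needs a 4, and only R6C6 is open for it.
Column 6 needs a 2, and only R1C6 is open for it.
The two cells of cage c must have sum 8, so R1C5 = 6.
In row 1, 3 can only go at R1C4, so R1C4 = 3.
Cage n's pair has sum 5, leaving R2C4 = 2.
Column 4 already has 2, leaving R6C4 = 5.
Row 6 already has 5; hence R6C5 = 2.
The 4 cells of cage a must have sum 18, leaving R2C1 = 3.
The 4 cells of cage i must have sum 15, which forces R4C3 = 4.
Cage j needs two cells with sum 7; hence R4C5 = 3.
Cage j needs two cells with sum 7, which forces R5C5 = 4.
Column 3 already has 4, which forces R1C3 = 5.
The 4 cells of cage a must have sum 18, leaving R2C2 = 4.
Cage a has sum 18, leaving R2C3 = 6.
Row 2 now contains 6; hence R2C6 = 5.
4 is placed in column 2; hence R3C2 = 6.
Column 3 already has 5, leaving R3C3 = 2.
Cage i needs sum 15, which forces R3C4 = 4.
Cage f needs sum 14, leaving R3C6 = 3.
Cage i needs sum 15; hence R4C4 = 1.
Column 6 already has 5, so R4C6 = 6.
Row 5 now contains 4, which forces R5C4 = 6.
The two cells of cage g must have sum 5, so R1C1 = 4.
4 is placed in column 2, so R1C2 = 1.
Row 2 now contains 5; hence R2C5 = 1.
Cage m's pair has sum 6, leaving R3C1 = 1.
Cage e's pair has sum 6, which forces R3C5 = 5.
Cage m needs two cells with sum 6, leaving R4C1 = 5.
Row 4 already has 1, which forces R4C2 = 2.
Column 1 already has 5, which forces R5C1 = 2.
2 is placed in column 2, leaving R5C2 = 5.
Completed grid: 4 1 5 3 6 2 / 3 4 6 2 1 5 / 1 6 2 4 5 3 / 5 2 4 1 3 6 / 2 5 3 6 4 1 / 6 3 1 5 2 4.

3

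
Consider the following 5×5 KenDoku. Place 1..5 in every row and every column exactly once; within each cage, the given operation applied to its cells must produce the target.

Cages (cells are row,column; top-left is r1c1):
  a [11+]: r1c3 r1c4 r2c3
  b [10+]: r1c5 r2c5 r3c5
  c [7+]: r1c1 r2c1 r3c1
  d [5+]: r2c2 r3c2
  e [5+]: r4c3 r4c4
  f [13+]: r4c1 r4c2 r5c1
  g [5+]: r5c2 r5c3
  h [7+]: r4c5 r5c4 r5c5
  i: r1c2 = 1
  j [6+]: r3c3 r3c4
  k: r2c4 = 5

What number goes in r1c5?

4

I is a freebie, leaving r1c2 = 1.
Cage k is a single given cell; hence r2c4 = 5.
In column 1, 3 can only go at r4c1, so r4c1 = 3.
The 3 cells of cage f must have sum 13, leaving r4c2 = 5.
The 3 cells of cage f must have sum 13, so r5c1 = 5.
In row 4, 2 can only go at r4c5, so r4c5 = 2.
In row 3, 3 can only go at r3c2, so r3c2 = 3.
Column 2 already has 3, which forces r2c2 = 2.
Column 2 already has 2, so r5c2 = 4.
Cage g's pair has sum 5, which forces r5c3 = 1.
The 3 cells of cage h must have sum 7; hence r5c4 = 2.
Cage h has sum 7, which forces r5c5 = 3.
Column 3 already has 1, leaving r4c3 = 4.
The two cells of cage e must have sum 5, which forces r4c4 = 1.
Cage a needs sum 11, leaving r1c3 = 5.
Cage a has sum 11, so r1c4 = 3.
5 is placed in row 1; hence r1c5 = 4.
Column 3 now contains 4, so r2c3 = 3.
Column 5 already has 4, leaving r2c5 = 1.
Cage j needs two cells with sum 6, leaving r3c3 = 2.
Column 4 now contains 1, which forces r3c4 = 4.
Column 5 already has 1, which forces r3c5 = 5.
Row 1 already has 4; hence r1c1 = 2.
Row 2 now contains 1, leaving r2c1 = 4.
4 is placed in row 3, which forces r3c1 = 1.
Filled in: 2 1 5 3 4 / 4 2 3 5 1 / 1 3 2 4 5 / 3 5 4 1 2 / 5 4 1 2 3.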